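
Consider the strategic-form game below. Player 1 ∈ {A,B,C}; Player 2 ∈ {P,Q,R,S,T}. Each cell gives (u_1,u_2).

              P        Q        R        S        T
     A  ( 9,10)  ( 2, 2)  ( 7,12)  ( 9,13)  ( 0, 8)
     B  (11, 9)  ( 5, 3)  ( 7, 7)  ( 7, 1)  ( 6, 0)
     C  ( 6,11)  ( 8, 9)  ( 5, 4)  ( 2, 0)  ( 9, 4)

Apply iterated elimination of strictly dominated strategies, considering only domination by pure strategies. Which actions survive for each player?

P2 drop Q (P beats it: A:10>2 B:9>3 C:11>9)
P2 drop T (P beats it: A:10>8 B:9>0 C:11>4)
P1 drop C (A beats it: P:9>6 R:7>5 S:9>2)
P1→{A,B} P2→{P,R,S}

IESDS → P1:{A,B} P2:{P,R,S}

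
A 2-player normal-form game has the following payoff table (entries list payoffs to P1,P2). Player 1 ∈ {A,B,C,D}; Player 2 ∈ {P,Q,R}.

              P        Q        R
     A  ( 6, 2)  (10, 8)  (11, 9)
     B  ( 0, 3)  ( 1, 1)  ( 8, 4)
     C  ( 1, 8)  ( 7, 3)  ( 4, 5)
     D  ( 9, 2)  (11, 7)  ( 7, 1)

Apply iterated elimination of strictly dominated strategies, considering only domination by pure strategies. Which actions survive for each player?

IESDS → P1:{A,D} P2:{Q,R}

P1 drop B (A beats it: P:6>0 Q:10>1 R:11>8)
P1 drop C (A beats it: P:6>1 Q:10>7 R:11>4)
P2 drop P (Q beats it: A:8>2 D:7>2)
P1→{A,D} P2→{Q,R}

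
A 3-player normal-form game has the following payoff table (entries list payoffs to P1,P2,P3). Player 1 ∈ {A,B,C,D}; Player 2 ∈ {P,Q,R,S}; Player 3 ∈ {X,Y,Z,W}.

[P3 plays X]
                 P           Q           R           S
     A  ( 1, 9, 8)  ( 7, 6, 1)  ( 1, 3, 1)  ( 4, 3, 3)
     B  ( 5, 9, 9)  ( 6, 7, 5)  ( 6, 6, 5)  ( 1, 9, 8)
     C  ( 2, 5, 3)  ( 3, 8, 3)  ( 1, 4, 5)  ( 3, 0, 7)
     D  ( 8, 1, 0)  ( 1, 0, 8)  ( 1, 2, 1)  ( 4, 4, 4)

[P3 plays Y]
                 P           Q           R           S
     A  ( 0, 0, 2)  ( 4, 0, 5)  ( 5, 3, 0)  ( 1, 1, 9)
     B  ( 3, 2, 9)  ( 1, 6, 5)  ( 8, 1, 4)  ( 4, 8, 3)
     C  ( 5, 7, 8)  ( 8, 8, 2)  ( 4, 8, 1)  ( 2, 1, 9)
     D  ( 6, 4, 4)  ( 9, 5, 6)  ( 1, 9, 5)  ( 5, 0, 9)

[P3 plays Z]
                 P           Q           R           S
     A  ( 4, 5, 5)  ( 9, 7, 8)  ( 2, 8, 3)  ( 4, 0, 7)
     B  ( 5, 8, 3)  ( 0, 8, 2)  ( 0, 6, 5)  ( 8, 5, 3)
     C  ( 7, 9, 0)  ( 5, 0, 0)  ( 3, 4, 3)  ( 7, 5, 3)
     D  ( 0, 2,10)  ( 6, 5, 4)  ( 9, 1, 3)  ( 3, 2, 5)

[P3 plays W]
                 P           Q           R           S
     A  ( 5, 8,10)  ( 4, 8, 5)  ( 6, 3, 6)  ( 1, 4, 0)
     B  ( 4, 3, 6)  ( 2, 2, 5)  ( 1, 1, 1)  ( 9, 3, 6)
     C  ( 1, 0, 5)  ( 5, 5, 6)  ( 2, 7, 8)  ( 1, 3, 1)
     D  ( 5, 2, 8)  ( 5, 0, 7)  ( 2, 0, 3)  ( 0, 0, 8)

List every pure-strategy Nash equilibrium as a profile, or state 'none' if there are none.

(A,P,X): not NE [P1→D gives 8>1; P3→W gives 10>8]
(A,P,Y): not NE [P1→D gives 6>0; P2→R gives 3>0; P3→W gives 10>2]
(A,P,Z): not NE [P1→C gives 7>4; P2→R gives 8>5; P3→W gives 10>5]
(A,P,W): NE
(A,Q,X): not NE [P2→P gives 9>6; P3→Z gives 8>1]
(A,Q,Y): not NE [P1→D gives 9>4; P2→R gives 3>0; P3→Z gives 8>5]
(A,Q,Z): not NE [P2→R gives 8>7]
(A,Q,W): not NE [P1→D gives 5>4; P3→Z gives 8>5]
(A,R,X): not NE [P1→B gives 6>1; P2→P gives 9>3; P3→W gives 6>1]
(A,R,Y): not NE [P1→B gives 8>5; P3→W gives 6>0]
(A,R,Z): not NE [P1→D gives 9>2; P3→W gives 6>3]
(A,R,W): not NE [P2→Q gives 8>3]
(A,S,X): not NE [P2→P gives 9>3; P3→Y gives 9>3]
(A,S,Y): not NE [P1→D gives 5>1; P2→R gives 3>1]
(A,S,Z): not NE [P1→B gives 8>4; P2→R gives 8>0; P3→Y gives 9>7]
(A,S,W): not NE [P1→B gives 9>1; P2→Q gives 8>4; P3→Y gives 9>0]
(B,P,X): not NE [P1→D gives 8>5]
(B,P,Y): not NE [P1→D gives 6>3; P2→S gives 8>2]
(B,P,Z): not NE [P1→C gives 7>5; P3→Y gives 9>3]
(B,P,W): not NE [P1→D gives 5>4; P3→Y gives 9>6]
(B,Q,X): not NE [P1→A gives 7>6; P2→S gives 9>7]
(B,Q,Y): not NE [P1→D gives 9>1; P2→S gives 8>6]
(B,Q,Z): not NE [P1→A gives 9>0; P3→W gives 5>2]
(B,Q,W): not NE [P1→D gives 5>2; P2→S gives 3>2]
(B,R,X): not NE [P2→S gives 9>6]
(B,R,Y): not NE [P2→S gives 8>1; P3→Z gives 5>4]
(B,R,Z): not NE [P1→D gives 9>0; P2→Q gives 8>6]
(B,R,W): not NE [P1→A gives 6>1; P2→S gives 3>1; P3→Z gives 5>1]
(B,S,X): not NE [P1→D gives 4>1]
(B,S,Y): not NE [P1→D gives 5>4; P3→X gives 8>3]
(B,S,Z): not NE [P2→Q gives 8>5; P3→X gives 8>3]
(B,S,W): not NE [P3→X gives 8>6]
(C,P,X): not NE [P1→D gives 8>2; P2→Q gives 8>5; P3→Y gives 8>3]
(C,P,Y): not NE [P1→D gives 6>5; P2→R gives 8>7]
(C,P,Z): not NE [P3→Y gives 8>0]
(C,P,W): not NE [P1→D gives 5>1; P2→R gives 7>0; P3→Y gives 8>5]
(C,Q,X): not NE [P1→A gives 7>3; P3→W gives 6>3]
(C,Q,Y): not NE [P1→D gives 9>8; P3→W gives 6>2]
(C,Q,Z): not NE [P1→A gives 9>5; P2→P gives 9>0; P3→W gives 6>0]
(C,Q,W): not NE [P2→R gives 7>5]
(C,R,X): not NE [P1→B gives 6>1; P2→Q gives 8>4; P3→W gives 8>5]
(C,R,Y): not NE [P1→B gives 8>4; P3→W gives 8>1]
(C,R,Z): not NE [P1→D gives 9>3; P2→P gives 9>4; P3→W gives 8>3]
(C,R,W): not NE [P1→A gives 6>2]
(C,S,X): not NE [P1→D gives 4>3; P2→Q gives 8>0; P3→Y gives 9>7]
(C,S,Y): not NE [P1→D gives 5>2; P2→R gives 8>1]
(C,S,Z): not NE [P1→B gives 8>7; P2→P gives 9>5; P3→Y gives 9>3]
(C,S,W): not NE [P1→B gives 9>1; P2→R gives 7>3; P3→Y gives 9>1]
(D,P,X): not NE [P2→S gives 4>1; P3→Z gives 10>0]
(D,P,Y): not NE [P2→R gives 9>4; P3→Z gives 10>4]
(D,P,Z): not NE [P1→C gives 7>0; P2→Q gives 5>2]
(D,P,W): not NE [P3→Z gives 10>8]
(D,Q,X): not NE [P1→A gives 7>1; P2→S gives 4>0]
(D,Q,Y): not NE [P2→R gives 9>5; P3→X gives 8>6]
(D,Q,Z): not NE [P1→A gives 9>6; P3→X gives 8>4]
(D,Q,W): not NE [P2→P gives 2>0; P3→X gives 8>7]
(D,R,X): not NE [P1→B gives 6>1; P2→S gives 4>2; P3→Y gives 5>1]
(D,R,Y): not NE [P1→B gives 8>1]
(D,R,Z): not NE [P2→Q gives 5>1; P3→Y gives 5>3]
(D,R,W): not NE [P1→A gives 6>2; P2→P gives 2>0; P3→Y gives 5>3]
(D,S,X): not NE [P3→Y gives 9>4]
(D,S,Y): not NE [P2→R gives 9>0]
(D,S,Z): not NE [P1→B gives 8>3; P2→Q gives 5>2; P3→Y gives 9>5]
(D,S,W): not NE [P1→B gives 9>0; P2→P gives 2>0; P3→Y gives 9>8]

Nash profiles: (A,P,W)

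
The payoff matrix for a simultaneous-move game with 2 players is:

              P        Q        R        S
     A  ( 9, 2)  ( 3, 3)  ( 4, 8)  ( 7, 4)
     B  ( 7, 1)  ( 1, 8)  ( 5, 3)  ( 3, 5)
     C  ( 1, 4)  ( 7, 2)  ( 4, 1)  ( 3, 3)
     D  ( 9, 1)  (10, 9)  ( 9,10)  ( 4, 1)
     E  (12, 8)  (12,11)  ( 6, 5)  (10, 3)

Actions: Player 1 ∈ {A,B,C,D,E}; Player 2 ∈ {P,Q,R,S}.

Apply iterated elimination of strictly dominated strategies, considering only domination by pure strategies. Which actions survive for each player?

IESDS → P1:{D,E} P2:{Q,R}

P1 drop A (E beats it: P:12>9 Q:12>3 R:6>4 S:10>7)
P1 drop B (D beats it: P:9>7 Q:10>1 R:9>5 S:4>3)
P1 drop C (D beats it: P:9>1 Q:10>7 R:9>4 S:4>3)
P2 drop P (Q beats it: D:9>1 E:11>8)
P2 drop S (Q beats it: D:9>1 E:11>3)
P1→{D,E} P2→{Q,R}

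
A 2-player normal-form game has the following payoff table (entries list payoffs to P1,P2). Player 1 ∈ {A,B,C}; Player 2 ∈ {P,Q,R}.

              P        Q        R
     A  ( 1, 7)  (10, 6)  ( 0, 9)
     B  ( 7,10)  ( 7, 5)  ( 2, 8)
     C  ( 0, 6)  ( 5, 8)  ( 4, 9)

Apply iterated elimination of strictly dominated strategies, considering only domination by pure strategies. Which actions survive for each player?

P2 drop Q (R beats it: A:9>6 B:8>5 C:9>8)
P1 drop A (B beats it: P:7>1 R:2>0)
P1→{B,C} P2→{P,R}

Remaining: P1:{B,C} P2:{P,R}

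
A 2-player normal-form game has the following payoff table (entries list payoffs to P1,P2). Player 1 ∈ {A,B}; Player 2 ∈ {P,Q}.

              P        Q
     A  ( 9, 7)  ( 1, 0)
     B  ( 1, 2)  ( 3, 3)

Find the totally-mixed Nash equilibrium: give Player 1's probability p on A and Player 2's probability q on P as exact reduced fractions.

p=1/8, q=1/5

P1 indiff ⇒ q·9+(1-q)·1 = q·1+(1-q)·3 ⇒ q(8) = (1-q)(2) ⇒ q = 1/5
P2 indiff ⇒ p·7+(1-p)·2 = p·0+(1-p)·3 ⇒ p(7) = (1-p)(1) ⇒ p = 1/8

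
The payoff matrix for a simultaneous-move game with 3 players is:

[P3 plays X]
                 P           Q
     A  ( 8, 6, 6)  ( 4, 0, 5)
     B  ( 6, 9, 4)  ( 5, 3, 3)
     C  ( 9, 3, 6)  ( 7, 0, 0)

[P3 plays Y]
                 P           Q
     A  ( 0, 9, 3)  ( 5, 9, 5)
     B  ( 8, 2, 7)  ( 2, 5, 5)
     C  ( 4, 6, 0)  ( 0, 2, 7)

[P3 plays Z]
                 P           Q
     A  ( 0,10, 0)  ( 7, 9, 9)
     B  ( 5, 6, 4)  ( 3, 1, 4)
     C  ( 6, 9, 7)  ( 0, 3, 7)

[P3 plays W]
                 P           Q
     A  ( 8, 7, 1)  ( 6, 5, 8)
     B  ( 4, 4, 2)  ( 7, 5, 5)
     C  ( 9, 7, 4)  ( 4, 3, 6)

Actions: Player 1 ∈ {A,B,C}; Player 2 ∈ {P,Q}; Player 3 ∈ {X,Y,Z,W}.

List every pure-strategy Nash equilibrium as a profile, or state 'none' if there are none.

NE set: (B,Q,W), (C,P,Z)

(A,P,X): not NE [P1→C gives 9>8]
(A,P,Y): not NE [P1→B gives 8>0; P3→X gives 6>3]
(A,P,Z): not NE [P1→C gives 6>0; P3→X gives 6>0]
(A,P,W): not NE [P1→C gives 9>8; P3→X gives 6>1]
(A,Q,X): not NE [P1→C gives 7>4; P2→P gives 6>0; P3→Z gives 9>5]
(A,Q,Y): not NE [P3→Z gives 9>5]
(A,Q,Z): not NE [P2→P gives 10>9]
(A,Q,W): not NE [P1→B gives 7>6; P2→P gives 7>5; P3→Z gives 9>8]
(B,P,X): not NE [P1→C gives 9>6; P3→Y gives 7>4]
(B,P,Y): not NE [P2→Q gives 5>2]
(B,P,Z): not NE [P1→C gives 6>5; P3→Y gives 7>4]
(B,P,W): not NE [P1→C gives 9>4; P2→Q gives 5>4; P3→Y gives 7>2]
(B,Q,X): not NE [P1→C gives 7>5; P2→P gives 9>3; P3→W gives 5>3]
(B,Q,Y): not NE [P1→A gives 5>2]
(B,Q,Z): not NE [P1→A gives 7>3; P2→P gives 6>1; P3→W gives 5>4]
(B,Q,W): NE
(C,P,X): not NE [P3→Z gives 7>6]
(C,P,Y): not NE [P1→B gives 8>4; P3→Z gives 7>0]
(C,P,Z): NE
(C,P,W): not NE [P3→Z gives 7>4]
(C,Q,X): not NE [P2→P gives 3>0; P3→Z gives 7>0]
(C,Q,Y): not NE [P1→A gives 5>0; P2→P gives 6>2]
(C,Q,Z): not NE [P1→A gives 7>0; P2→P gives 9>3]
(C,Q,W): not NE [P1→B gives 7>4; P2→P gives 7>3; P3→Z gives 7>6]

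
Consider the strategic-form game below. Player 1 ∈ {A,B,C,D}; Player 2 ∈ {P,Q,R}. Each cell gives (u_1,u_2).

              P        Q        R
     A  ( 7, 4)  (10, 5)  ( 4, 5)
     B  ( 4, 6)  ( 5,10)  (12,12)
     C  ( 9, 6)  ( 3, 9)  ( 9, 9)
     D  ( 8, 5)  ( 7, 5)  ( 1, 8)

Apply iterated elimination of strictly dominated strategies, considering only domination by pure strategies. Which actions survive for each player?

Remaining: P1:{A,B} P2:{Q,R}

P2 drop P (R beats it: A:5>4 B:12>6 C:9>6 D:8>5)
P1 drop C (B beats it: Q:5>3 R:12>9)
P1 drop D (A beats it: Q:10>7 R:4>1)
P1→{A,B} P2→{Q,R}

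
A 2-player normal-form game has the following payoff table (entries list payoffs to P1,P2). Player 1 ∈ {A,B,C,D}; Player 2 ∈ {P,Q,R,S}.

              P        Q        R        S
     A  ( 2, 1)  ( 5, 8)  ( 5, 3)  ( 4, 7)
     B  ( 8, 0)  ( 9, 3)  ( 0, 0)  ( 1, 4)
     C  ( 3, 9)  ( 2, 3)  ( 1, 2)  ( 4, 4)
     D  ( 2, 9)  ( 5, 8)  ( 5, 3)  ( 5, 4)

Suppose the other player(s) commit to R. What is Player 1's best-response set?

u_1(A vs R) = 5
u_1(B vs R) = 0
u_1(C vs R) = 1
u_1(D vs R) = 5
max payoff 5 at {A,D}

BR_1 = {A,D}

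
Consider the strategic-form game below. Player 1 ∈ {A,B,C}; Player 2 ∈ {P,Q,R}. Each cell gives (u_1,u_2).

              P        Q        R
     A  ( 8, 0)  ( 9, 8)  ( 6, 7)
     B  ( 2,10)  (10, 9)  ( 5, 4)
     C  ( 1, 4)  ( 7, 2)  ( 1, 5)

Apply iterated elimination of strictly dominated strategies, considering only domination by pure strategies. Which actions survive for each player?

IESDS → P1:{A,B} P2:{P,Q}

P1 drop C (A beats it: P:8>1 Q:9>7 R:6>1)
P2 drop R (Q beats it: A:8>7 B:9>4)
P1→{A,B} P2→{P,Q}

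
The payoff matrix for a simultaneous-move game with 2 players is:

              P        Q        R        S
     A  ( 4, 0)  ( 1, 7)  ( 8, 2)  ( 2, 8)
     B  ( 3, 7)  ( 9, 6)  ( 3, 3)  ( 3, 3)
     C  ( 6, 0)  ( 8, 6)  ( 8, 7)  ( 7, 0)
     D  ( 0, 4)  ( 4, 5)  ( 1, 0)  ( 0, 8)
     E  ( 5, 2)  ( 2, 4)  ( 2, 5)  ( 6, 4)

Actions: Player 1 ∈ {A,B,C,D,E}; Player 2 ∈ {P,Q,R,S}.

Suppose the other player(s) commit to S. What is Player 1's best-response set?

u_1(A vs S) = 2
u_1(B vs S) = 3
u_1(C vs S) = 7
u_1(D vs S) = 0
u_1(E vs S) = 6
max payoff 7 at {C}

BR_1 = {C}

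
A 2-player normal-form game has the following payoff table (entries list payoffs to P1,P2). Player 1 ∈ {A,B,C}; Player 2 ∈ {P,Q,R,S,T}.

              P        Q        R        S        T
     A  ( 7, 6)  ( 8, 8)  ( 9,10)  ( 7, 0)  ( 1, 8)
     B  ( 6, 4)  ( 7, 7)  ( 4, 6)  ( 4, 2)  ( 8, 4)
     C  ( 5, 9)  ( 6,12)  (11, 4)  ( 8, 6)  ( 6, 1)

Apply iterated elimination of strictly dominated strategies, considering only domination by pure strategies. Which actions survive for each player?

Remaining: P1:{A,C} P2:{Q,R}

P2 drop P (Q beats it: A:8>6 B:7>4 C:12>9)
P2 drop S (Q beats it: A:8>0 B:7>2 C:12>6)
P2 drop T (R beats it: A:10>8 B:6>4 C:4>1)
P1 drop B (A beats it: Q:8>7 R:9>4)
P1→{A,C} P2→{Q,R}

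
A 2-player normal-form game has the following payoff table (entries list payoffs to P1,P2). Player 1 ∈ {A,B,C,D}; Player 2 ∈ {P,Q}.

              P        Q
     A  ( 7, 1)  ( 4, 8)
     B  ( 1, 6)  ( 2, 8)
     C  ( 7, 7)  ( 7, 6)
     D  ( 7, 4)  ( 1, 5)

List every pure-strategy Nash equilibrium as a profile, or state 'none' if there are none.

(A,P): not NE [P2→Q gives 8>1]
(A,Q): not NE [P1→C gives 7>4]
(B,P): not NE [P1→D gives 7>1; P2→Q gives 8>6]
(B,Q): not NE [P1→C gives 7>2]
(C,P): NE
(C,Q): not NE [P2→P gives 7>6]
(D,P): not NE [P2→Q gives 5>4]
(D,Q): not NE [P1→C gives 7>1]

PSNE = {(C,P)}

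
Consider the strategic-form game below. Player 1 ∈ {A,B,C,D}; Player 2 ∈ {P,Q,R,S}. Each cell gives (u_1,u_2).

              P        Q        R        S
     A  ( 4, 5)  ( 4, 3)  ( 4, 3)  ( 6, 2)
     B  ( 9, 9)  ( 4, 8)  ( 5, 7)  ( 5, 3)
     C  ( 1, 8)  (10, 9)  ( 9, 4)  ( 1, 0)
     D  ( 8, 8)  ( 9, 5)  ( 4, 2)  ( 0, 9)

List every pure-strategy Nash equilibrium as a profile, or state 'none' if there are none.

NE set: (B,P), (C,Q)

(A,P): not NE [P1→B gives 9>4]
(A,Q): not NE [P1→C gives 10>4; P2→P gives 5>3]
(A,R): not NE [P1→C gives 9>4; P2→P gives 5>3]
(A,S): not NE [P2→P gives 5>2]
(B,P): NE
(B,Q): not NE [P1→C gives 10>4; P2→P gives 9>8]
(B,R): not NE [P1→C gives 9>5; P2→P gives 9>7]
(B,S): not NE [P1→A gives 6>5; P2→P gives 9>3]
(C,P): not NE [P1→B gives 9>1; P2→Q gives 9>8]
(C,Q): NE
(C,R): not NE [P2→Q gives 9>4]
(C,S): not NE [P1→A gives 6>1; P2→Q gives 9>0]
(D,P): not NE [P1→B gives 9>8; P2→S gives 9>8]
(D,Q): not NE [P1→C gives 10>9; P2→S gives 9>5]
(D,R): not NE [P1→C gives 9>4; P2→S gives 9>2]
(D,S): not NE [P1→A gives 6>0]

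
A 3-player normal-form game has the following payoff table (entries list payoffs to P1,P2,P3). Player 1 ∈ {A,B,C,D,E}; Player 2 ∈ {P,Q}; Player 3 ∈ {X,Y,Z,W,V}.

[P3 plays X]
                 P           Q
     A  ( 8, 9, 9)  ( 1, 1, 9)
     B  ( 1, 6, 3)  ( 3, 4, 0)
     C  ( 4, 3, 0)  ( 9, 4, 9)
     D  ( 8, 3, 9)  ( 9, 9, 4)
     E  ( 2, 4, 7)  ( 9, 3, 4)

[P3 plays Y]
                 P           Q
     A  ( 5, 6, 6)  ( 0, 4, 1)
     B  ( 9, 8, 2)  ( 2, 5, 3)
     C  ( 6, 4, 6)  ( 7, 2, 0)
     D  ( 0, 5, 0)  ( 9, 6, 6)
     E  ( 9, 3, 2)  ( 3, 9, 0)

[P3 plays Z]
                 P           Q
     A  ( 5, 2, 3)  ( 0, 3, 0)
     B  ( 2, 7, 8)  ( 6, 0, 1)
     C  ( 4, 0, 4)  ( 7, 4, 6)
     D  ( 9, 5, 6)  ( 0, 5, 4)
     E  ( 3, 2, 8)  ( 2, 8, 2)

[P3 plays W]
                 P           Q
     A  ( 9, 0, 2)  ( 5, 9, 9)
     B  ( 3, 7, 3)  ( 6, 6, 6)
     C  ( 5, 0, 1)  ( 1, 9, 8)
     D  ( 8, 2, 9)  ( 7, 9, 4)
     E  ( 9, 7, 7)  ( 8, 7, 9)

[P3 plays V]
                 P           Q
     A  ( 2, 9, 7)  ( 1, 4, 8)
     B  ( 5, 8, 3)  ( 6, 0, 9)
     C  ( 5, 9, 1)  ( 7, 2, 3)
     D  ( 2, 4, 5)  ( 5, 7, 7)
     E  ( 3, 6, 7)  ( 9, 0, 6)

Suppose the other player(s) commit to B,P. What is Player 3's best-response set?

P3 best: {Z}

u_3(X vs B,P) = 3
u_3(Y vs B,P) = 2
u_3(Z vs B,P) = 8
u_3(W vs B,P) = 3
u_3(V vs B,P) = 3
max payoff 8 at {Z}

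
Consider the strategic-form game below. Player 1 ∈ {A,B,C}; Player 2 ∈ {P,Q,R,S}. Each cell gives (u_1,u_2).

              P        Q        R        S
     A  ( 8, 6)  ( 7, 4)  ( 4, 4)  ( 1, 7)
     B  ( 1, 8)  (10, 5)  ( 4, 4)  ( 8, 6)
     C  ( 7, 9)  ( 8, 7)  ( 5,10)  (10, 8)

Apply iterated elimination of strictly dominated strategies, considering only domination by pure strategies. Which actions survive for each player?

Remaining: P1:{A,C} P2:{P,R,S}

P2 drop Q (P beats it: A:6>4 B:8>5 C:9>7)
P1 drop B (C beats it: P:7>1 R:5>4 S:10>8)
P1→{A,C} P2→{P,R,S}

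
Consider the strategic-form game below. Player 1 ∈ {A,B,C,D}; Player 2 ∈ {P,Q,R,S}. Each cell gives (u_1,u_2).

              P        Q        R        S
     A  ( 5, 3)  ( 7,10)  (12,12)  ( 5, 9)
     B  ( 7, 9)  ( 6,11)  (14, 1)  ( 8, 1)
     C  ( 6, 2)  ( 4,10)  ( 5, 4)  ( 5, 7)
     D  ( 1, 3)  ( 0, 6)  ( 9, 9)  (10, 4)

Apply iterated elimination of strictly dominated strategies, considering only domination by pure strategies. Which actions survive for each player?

IESDS → P1:{A,B} P2:{Q,R}

P1 drop C (B beats it: P:7>6 Q:6>4 R:14>5 S:8>5)
P2 drop P (Q beats it: A:10>3 B:11>9 D:6>3)
P2 drop S (Q beats it: A:10>9 B:11>1 D:6>4)
P1 drop D (A beats it: Q:7>0 R:12>9)
P1→{A,B} P2→{Q,R}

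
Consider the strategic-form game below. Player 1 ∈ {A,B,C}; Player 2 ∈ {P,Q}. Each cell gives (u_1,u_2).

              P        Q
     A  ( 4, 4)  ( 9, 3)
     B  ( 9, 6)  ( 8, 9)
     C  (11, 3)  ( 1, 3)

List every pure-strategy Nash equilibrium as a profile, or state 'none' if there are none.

(A,P): not NE [P1→C gives 11>4]
(A,Q): not NE [P2→P gives 4>3]
(B,P): not NE [P1→C gives 11>9; P2→Q gives 9>6]
(B,Q): not NE [P1→A gives 9>8]
(C,P): NE
(C,Q): not NE [P1→A gives 9>1]

NE set: (C,P)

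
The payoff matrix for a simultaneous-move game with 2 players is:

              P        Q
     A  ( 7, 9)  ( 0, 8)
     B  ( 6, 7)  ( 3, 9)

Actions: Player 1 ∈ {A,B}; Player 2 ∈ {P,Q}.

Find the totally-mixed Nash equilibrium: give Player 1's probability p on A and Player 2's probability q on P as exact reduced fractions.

p=2/3, q=3/4

P1 indiff ⇒ q·7+(1-q)·0 = q·6+(1-q)·3 ⇒ q(1) = (1-q)(3) ⇒ q = 3/4
P2 indiff ⇒ p·9+(1-p)·7 = p·8+(1-p)·9 ⇒ p(1) = (1-p)(2) ⇒ p = 2/3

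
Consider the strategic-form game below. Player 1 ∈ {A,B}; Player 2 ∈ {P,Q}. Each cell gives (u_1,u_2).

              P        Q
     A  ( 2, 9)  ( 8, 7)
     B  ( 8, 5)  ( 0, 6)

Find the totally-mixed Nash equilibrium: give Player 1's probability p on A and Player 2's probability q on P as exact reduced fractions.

P1 mixes 1/3 on A; P2 mixes 4/7 on P

P1 indiff ⇒ q·2+(1-q)·8 = q·8+(1-q)·0 ⇒ q(-6) = (1-q)(-8) ⇒ q = 4/7
P2 indiff ⇒ p·9+(1-p)·5 = p·7+(1-p)·6 ⇒ p(2) = (1-p)(1) ⇒ p = 1/3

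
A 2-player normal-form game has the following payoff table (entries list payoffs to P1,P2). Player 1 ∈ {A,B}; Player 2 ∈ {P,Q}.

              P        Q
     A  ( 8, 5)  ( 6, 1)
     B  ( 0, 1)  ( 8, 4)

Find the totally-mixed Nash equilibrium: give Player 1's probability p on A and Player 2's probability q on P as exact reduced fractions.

P1 mixes 3/7 on A; P2 mixes 1/5 on P

P1 indiff ⇒ q·8+(1-q)·6 = q·0+(1-q)·8 ⇒ q(8) = (1-q)(2) ⇒ q = 1/5
P2 indiff ⇒ p·5+(1-p)·1 = p·1+(1-p)·4 ⇒ p(4) = (1-p)(3) ⇒ p = 3/7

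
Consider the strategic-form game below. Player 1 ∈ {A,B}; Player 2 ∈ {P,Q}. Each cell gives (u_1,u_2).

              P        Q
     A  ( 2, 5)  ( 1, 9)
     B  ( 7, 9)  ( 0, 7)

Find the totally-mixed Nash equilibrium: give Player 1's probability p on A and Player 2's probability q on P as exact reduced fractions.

P1 mixes 1/3 on A; P2 mixes 1/6 on P

P1 indiff ⇒ q·2+(1-q)·1 = q·7+(1-q)·0 ⇒ q(-5) = (1-q)(-1) ⇒ q = 1/6
P2 indiff ⇒ p·5+(1-p)·9 = p·9+(1-p)·7 ⇒ p(-4) = (1-p)(-2) ⇒ p = 1/3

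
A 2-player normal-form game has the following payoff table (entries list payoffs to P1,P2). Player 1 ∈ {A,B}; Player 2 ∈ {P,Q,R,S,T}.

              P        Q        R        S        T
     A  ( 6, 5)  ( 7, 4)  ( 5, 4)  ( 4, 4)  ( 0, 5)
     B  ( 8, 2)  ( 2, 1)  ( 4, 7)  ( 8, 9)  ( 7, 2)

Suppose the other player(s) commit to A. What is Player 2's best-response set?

u_2(P vs A) = 5
u_2(Q vs A) = 4
u_2(R vs A) = 4
u_2(S vs A) = 4
u_2(T vs A) = 5
max payoff 5 at {P,T}

P2 best: {P,T}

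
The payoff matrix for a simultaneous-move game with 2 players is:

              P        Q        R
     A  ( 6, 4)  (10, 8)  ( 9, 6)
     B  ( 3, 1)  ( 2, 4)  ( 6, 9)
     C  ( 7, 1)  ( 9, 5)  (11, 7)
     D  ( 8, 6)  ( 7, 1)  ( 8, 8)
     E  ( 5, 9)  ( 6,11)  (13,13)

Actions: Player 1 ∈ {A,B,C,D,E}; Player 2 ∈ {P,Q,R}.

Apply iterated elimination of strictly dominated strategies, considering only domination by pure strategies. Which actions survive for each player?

P1 drop B (A beats it: P:6>3 Q:10>2 R:9>6)
P2 drop P (R beats it: A:6>4 C:7>1 D:8>6 E:13>9)
P1 drop D (A beats it: Q:10>7 R:9>8)
P1→{A,C,E} P2→{Q,R}

IESDS → P1:{A,C,E} P2:{Q,R}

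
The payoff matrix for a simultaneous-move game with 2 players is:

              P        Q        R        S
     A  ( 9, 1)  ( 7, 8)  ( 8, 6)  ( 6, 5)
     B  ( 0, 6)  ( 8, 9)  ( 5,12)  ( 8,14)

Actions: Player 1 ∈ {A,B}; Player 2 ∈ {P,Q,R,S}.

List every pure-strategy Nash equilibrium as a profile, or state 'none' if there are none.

NE set: (B,S)

(A,P): not NE [P2→Q gives 8>1]
(A,Q): not NE [P1→B gives 8>7]
(A,R): not NE [P2→Q gives 8>6]
(A,S): not NE [P1→B gives 8>6; P2→Q gives 8>5]
(B,P): not NE [P1→A gives 9>0; P2→S gives 14>6]
(B,Q): not NE [P2→S gives 14>9]
(B,R): not NE [P1→A gives 8>5; P2→S gives 14>12]
(B,S): NE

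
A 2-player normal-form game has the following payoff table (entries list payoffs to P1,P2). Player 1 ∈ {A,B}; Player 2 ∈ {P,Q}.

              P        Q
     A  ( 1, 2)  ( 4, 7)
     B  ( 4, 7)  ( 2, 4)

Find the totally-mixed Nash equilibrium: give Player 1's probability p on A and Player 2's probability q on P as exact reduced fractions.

p=3/8, q=2/5

P1 indiff ⇒ q·1+(1-q)·4 = q·4+(1-q)·2 ⇒ q(-3) = (1-q)(-2) ⇒ q = 2/5
P2 indiff ⇒ p·2+(1-p)·7 = p·7+(1-p)·4 ⇒ p(-5) = (1-p)(-3) ⇒ p = 3/8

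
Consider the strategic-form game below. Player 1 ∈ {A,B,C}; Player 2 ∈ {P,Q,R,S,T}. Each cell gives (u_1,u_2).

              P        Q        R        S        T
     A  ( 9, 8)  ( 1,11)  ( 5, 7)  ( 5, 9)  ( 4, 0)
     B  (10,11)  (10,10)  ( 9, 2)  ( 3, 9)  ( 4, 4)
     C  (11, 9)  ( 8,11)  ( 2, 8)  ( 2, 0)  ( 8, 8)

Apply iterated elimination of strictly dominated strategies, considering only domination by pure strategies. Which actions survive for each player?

IESDS → P1:{B,C} P2:{P,Q}

P2 drop R (P beats it: A:8>7 B:11>2 C:9>8)
P2 drop S (Q beats it: A:11>9 B:10>9 C:11>0)
P1 drop A (C beats it: P:11>9 Q:8>1 T:8>4)
P2 drop T (P beats it: B:11>4 C:9>8)
P1→{B,C} P2→{P,Q}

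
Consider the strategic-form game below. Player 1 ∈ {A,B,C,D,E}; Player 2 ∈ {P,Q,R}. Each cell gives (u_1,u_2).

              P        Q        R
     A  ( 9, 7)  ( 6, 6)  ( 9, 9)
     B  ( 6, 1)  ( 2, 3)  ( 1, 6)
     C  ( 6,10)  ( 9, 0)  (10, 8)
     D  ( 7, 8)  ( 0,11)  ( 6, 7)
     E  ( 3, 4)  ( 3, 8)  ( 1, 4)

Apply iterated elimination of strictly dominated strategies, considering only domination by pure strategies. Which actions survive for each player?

P1 drop B (A beats it: P:9>6 Q:6>2 R:9>1)
P1 drop D (A beats it: P:9>7 Q:6>0 R:9>6)
P1 drop E (A beats it: P:9>3 Q:6>3 R:9>1)
P2 drop Q (P beats it: A:7>6 C:10>0)
P1→{A,C} P2→{P,R}

IESDS → P1:{A,C} P2:{P,R}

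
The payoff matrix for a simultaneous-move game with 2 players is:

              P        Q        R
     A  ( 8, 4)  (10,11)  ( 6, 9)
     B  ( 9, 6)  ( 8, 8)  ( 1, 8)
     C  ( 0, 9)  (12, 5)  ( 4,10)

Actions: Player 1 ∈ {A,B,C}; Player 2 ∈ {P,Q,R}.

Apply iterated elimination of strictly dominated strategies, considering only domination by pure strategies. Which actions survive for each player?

IESDS → P1:{A,C} P2:{Q,R}

P2 drop P (R beats it: A:9>4 B:8>6 C:10>9)
P1 drop B (A beats it: Q:10>8 R:6>1)
P1→{A,C} P2→{Q,R}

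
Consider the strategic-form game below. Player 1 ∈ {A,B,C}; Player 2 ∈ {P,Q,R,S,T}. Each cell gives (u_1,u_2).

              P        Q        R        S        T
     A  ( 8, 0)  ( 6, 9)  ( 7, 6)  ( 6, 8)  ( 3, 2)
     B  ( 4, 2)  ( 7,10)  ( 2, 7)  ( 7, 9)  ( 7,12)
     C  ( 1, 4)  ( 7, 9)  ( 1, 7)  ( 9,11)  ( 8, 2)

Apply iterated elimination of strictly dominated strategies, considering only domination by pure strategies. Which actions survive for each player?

Remaining: P1:{B,C} P2:{Q,S,T}

P2 drop P (Q beats it: A:9>0 B:10>2 C:9>4)
P2 drop R (Q beats it: A:9>6 B:10>7 C:9>7)
P1 drop A (B beats it: Q:7>6 S:7>6 T:7>3)
P1→{B,C} P2→{Q,S,T}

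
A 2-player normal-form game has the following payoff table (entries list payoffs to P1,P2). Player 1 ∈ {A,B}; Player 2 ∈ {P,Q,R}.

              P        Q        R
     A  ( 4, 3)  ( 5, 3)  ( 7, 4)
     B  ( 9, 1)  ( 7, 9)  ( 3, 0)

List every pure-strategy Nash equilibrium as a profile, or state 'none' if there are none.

PSNE = {(A,R), (B,Q)}

(A,P): not NE [P1→B gives 9>4; P2→R gives 4>3]
(A,Q): not NE [P1→B gives 7>5; P2→R gives 4>3]
(A,R): NE
(B,P): not NE [P2→Q gives 9>1]
(B,Q): NE
(B,R): not NE [P1→A gives 7>3; P2→Q gives 9>0]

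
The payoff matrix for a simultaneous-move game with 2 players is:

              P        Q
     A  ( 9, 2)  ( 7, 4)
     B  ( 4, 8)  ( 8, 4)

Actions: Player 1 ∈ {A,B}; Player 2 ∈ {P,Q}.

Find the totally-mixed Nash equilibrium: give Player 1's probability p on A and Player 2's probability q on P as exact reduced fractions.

(p,q) = (2/3, 1/6)

P1 indiff ⇒ q·9+(1-q)·7 = q·4+(1-q)·8 ⇒ q(5) = (1-q)(1) ⇒ q = 1/6
P2 indiff ⇒ p·2+(1-p)·8 = p·4+(1-p)·4 ⇒ p(-2) = (1-p)(-4) ⇒ p = 2/3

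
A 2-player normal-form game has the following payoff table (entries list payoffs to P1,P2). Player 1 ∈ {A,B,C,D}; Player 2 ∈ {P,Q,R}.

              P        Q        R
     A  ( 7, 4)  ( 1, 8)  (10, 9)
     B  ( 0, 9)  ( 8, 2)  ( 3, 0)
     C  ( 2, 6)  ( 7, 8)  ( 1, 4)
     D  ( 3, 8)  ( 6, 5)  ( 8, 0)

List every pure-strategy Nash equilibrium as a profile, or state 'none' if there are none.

(A,P): not NE [P2→R gives 9>4]
(A,Q): not NE [P1→B gives 8>1; P2→R gives 9>8]
(A,R): NE
(B,P): not NE [P1→A gives 7>0]
(B,Q): not NE [P2→P gives 9>2]
(B,R): not NE [P1→A gives 10>3; P2→P gives 9>0]
(C,P): not NE [P1→A gives 7>2; P2→Q gives 8>6]
(C,Q): not NE [P1→B gives 8>7]
(C,R): not NE [P1→A gives 10>1; P2→Q gives 8>4]
(D,P): not NE [P1→A gives 7>3]
(D,Q): not NE [P1→B gives 8>6; P2→P gives 8>5]
(D,R): not NE [P1→A gives 10>8; P2→P gives 8>0]

NE set: (A,R)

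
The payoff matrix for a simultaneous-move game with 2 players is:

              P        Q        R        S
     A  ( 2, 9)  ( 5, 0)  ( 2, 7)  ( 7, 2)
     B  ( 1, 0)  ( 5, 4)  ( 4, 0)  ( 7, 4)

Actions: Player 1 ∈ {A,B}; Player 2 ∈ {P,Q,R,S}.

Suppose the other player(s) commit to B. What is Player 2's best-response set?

P2 best: {Q,S}

u_2(P vs B) = 0
u_2(Q vs B) = 4
u_2(R vs B) = 0
u_2(S vs B) = 4
max payoff 4 at {Q,S}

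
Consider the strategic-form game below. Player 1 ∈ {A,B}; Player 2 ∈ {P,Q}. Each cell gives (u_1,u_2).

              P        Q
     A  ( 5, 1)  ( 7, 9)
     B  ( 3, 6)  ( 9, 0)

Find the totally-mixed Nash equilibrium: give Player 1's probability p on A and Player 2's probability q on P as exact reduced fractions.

P1 mixes 3/7 on A; P2 mixes 1/2 on P

P1 indiff ⇒ q·5+(1-q)·7 = q·3+(1-q)·9 ⇒ q(2) = (1-q)(2) ⇒ q = 1/2
P2 indiff ⇒ p·1+(1-p)·6 = p·9+(1-p)·0 ⇒ p(-8) = (1-p)(-6) ⇒ p = 3/7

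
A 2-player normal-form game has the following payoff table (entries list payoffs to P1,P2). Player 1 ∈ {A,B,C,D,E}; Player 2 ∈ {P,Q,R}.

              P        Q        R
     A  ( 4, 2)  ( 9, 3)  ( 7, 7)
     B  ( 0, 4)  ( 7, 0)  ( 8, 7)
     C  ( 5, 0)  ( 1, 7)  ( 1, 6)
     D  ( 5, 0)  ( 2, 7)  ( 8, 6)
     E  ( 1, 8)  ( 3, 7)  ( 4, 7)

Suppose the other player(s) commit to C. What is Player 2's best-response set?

BR_2 = {Q}

u_2(P vs C) = 0
u_2(Q vs C) = 7
u_2(R vs C) = 6
max payoff 7 at {Q}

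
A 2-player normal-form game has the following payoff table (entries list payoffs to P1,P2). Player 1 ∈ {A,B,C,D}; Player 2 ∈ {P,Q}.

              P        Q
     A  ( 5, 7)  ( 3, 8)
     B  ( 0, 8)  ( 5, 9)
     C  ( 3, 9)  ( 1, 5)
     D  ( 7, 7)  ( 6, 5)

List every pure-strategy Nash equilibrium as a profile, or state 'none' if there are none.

(A,P): not NE [P1→D gives 7>5; P2→Q gives 8>7]
(A,Q): not NE [P1→D gives 6>3]
(B,P): not NE [P1→D gives 7>0; P2→Q gives 9>8]
(B,Q): not NE [P1→D gives 6>5]
(C,P): not NE [P1→D gives 7>3]
(C,Q): not NE [P1→D gives 6>1; P2→P gives 9>5]
(D,P): NE
(D,Q): not NE [P2→P gives 7>5]

Nash profiles: (D,P)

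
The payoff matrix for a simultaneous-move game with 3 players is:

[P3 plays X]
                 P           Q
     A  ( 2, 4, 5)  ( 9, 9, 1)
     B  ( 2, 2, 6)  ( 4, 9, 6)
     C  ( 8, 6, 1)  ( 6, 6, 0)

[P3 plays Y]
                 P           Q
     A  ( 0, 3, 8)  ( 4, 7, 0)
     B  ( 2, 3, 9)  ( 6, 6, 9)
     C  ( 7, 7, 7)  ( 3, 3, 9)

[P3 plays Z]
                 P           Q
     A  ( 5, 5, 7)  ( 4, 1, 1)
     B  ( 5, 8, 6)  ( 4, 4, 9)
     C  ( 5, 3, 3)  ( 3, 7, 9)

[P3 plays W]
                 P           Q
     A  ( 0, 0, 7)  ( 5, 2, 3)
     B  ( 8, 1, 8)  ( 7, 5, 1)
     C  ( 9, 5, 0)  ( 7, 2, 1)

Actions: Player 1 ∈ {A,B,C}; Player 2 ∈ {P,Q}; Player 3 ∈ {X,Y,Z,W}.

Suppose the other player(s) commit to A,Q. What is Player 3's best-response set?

argmax u_3 = {W}

u_3(X vs A,Q) = 1
u_3(Y vs A,Q) = 0
u_3(Z vs A,Q) = 1
u_3(W vs A,Q) = 3
max payoff 3 at {W}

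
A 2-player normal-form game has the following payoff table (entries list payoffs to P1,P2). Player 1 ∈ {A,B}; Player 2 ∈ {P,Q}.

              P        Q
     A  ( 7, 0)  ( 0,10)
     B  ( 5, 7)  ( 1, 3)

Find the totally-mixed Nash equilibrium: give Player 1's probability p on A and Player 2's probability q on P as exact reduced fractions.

P1 indiff ⇒ q·7+(1-q)·0 = q·5+(1-q)·1 ⇒ q(2) = (1-q)(1) ⇒ q = 1/3
P2 indiff ⇒ p·0+(1-p)·7 = p·10+(1-p)·3 ⇒ p(-10) = (1-p)(-4) ⇒ p = 2/7

P1 mixes 2/7 on A; P2 mixes 1/3 on P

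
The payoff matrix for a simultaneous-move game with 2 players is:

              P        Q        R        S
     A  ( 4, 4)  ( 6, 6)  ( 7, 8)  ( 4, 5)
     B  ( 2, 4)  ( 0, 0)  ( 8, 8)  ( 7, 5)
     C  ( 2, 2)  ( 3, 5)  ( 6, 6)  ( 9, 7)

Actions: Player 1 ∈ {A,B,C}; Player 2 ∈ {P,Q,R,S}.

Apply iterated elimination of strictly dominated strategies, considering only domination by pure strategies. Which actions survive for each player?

IESDS → P1:{B,C} P2:{R,S}

P2 drop P (R beats it: A:8>4 B:8>4 C:6>2)
P2 drop Q (R beats it: A:8>6 B:8>0 C:6>5)
P1 drop A (B beats it: R:8>7 S:7>4)
P1→{B,C} P2→{R,S}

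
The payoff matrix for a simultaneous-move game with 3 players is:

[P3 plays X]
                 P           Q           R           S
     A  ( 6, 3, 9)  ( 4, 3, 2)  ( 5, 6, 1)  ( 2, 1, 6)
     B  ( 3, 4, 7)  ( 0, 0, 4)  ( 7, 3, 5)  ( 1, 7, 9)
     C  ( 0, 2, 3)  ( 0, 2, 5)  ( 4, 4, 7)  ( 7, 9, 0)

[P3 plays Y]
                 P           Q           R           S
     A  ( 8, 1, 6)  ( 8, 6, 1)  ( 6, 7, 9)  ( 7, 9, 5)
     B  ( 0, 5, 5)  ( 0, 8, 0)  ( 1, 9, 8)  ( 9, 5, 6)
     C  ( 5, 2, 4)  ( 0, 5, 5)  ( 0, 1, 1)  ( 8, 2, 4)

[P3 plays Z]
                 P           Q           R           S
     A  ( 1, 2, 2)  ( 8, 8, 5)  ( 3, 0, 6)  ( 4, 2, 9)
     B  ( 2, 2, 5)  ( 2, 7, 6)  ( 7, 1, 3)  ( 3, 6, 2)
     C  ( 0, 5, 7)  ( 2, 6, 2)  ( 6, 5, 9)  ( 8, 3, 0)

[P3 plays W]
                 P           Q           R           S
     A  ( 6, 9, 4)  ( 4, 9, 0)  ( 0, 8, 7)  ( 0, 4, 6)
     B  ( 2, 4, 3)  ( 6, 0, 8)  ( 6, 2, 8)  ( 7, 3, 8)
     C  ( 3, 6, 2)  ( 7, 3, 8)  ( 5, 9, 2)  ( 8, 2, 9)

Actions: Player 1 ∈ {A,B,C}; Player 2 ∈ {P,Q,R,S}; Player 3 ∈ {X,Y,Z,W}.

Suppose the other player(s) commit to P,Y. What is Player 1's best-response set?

argmax u_1 = {A}

u_1(A vs P,Y) = 8
u_1(B vs P,Y) = 0
u_1(C vs P,Y) = 5
max payoff 8 at {A}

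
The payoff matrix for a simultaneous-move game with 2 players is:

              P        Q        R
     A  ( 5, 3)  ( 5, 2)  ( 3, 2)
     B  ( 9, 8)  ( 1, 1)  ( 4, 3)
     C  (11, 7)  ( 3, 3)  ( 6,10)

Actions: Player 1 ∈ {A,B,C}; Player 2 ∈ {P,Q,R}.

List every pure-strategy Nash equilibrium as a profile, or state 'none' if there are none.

Nash profiles: (C,R)

(A,P): not NE [P1→C gives 11>5]
(A,Q): not NE [P2→P gives 3>2]
(A,R): not NE [P1→C gives 6>3; P2→P gives 3>2]
(B,P): not NE [P1→C gives 11>9]
(B,Q): not NE [P1→A gives 5>1; P2→P gives 8>1]
(B,R): not NE [P1→C gives 6>4; P2→P gives 8>3]
(C,P): not NE [P2→R gives 10>7]
(C,Q): not NE [P1→A gives 5>3; P2→R gives 10>3]
(C,R): NE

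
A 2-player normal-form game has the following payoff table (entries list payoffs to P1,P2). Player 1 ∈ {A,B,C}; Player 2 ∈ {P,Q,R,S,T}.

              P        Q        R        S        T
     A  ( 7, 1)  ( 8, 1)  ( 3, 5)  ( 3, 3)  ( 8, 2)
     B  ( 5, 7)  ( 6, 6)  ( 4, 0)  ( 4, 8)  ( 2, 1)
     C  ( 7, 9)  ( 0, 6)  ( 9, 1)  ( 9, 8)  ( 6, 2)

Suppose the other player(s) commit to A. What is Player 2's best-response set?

u_2(P vs A) = 1
u_2(Q vs A) = 1
u_2(R vs A) = 5
u_2(S vs A) = 3
u_2(T vs A) = 2
max payoff 5 at {R}

P2 best: {R}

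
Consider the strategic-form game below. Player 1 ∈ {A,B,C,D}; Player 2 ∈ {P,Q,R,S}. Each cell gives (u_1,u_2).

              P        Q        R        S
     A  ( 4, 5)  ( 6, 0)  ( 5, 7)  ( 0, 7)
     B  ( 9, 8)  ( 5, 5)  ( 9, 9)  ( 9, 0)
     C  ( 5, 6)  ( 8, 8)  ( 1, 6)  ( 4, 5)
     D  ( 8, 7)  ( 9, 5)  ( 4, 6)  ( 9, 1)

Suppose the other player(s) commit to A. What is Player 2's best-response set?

P2 best: {R,S}

u_2(P vs A) = 5
u_2(Q vs A) = 0
u_2(R vs A) = 7
u_2(S vs A) = 7
max payoff 7 at {R,S}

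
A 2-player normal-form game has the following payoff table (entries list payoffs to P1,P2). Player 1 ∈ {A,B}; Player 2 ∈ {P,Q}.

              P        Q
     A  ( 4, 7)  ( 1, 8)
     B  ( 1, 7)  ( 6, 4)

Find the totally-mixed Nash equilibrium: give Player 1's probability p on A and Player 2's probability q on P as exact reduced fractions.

(p,q) = (3/4, 5/8)

P1 indiff ⇒ q·4+(1-q)·1 = q·1+(1-q)·6 ⇒ q(3) = (1-q)(5) ⇒ q = 5/8
P2 indiff ⇒ p·7+(1-p)·7 = p·8+(1-p)·4 ⇒ p(-1) = (1-p)(-3) ⇒ p = 3/4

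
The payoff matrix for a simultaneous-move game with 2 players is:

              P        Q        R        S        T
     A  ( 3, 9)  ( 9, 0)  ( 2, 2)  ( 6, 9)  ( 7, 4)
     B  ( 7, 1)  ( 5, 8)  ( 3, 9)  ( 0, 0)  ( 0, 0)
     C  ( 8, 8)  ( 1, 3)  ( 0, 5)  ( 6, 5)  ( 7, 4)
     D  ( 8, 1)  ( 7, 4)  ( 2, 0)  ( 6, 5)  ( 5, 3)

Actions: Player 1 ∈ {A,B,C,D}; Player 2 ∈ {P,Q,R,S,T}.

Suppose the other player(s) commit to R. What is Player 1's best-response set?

BR_1 = {B}

u_1(A vs R) = 2
u_1(B vs R) = 3
u_1(C vs R) = 0
u_1(D vs R) = 2
max payoff 3 at {B}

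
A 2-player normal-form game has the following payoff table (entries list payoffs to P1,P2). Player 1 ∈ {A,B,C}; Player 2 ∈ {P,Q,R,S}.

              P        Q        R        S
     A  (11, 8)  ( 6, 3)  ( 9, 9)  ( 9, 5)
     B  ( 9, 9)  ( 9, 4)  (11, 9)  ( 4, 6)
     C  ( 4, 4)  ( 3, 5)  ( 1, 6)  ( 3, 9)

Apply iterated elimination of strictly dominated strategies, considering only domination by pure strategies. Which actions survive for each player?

Survivors P1:{A,B} P2:{P,R}

P1 drop C (A beats it: P:11>4 Q:6>3 R:9>1 S:9>3)
P2 drop Q (P beats it: A:8>3 B:9>4)
P2 drop S (P beats it: A:8>5 B:9>6)
P1→{A,B} P2→{P,R}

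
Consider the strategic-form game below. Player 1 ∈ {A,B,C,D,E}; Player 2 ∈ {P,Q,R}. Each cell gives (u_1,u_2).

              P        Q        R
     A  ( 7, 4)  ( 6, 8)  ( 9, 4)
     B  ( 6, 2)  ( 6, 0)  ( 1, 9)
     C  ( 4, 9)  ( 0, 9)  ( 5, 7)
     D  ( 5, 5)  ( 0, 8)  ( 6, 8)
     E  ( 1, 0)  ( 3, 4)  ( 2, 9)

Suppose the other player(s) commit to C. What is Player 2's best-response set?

argmax u_2 = {P,Q}

u_2(P vs C) = 9
u_2(Q vs C) = 9
u_2(R vs C) = 7
max payoff 9 at {P,Q}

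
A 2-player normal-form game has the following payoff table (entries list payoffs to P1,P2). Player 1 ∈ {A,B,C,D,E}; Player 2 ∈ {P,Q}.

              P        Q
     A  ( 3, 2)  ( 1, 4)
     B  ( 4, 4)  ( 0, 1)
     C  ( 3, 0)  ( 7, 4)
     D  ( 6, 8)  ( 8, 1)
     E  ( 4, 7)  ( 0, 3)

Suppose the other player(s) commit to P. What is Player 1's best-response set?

u_1(A vs P) = 3
u_1(B vs P) = 4
u_1(C vs P) = 3
u_1(D vs P) = 6
u_1(E vs P) = 4
max payoff 6 at {D}

argmax u_1 = {D}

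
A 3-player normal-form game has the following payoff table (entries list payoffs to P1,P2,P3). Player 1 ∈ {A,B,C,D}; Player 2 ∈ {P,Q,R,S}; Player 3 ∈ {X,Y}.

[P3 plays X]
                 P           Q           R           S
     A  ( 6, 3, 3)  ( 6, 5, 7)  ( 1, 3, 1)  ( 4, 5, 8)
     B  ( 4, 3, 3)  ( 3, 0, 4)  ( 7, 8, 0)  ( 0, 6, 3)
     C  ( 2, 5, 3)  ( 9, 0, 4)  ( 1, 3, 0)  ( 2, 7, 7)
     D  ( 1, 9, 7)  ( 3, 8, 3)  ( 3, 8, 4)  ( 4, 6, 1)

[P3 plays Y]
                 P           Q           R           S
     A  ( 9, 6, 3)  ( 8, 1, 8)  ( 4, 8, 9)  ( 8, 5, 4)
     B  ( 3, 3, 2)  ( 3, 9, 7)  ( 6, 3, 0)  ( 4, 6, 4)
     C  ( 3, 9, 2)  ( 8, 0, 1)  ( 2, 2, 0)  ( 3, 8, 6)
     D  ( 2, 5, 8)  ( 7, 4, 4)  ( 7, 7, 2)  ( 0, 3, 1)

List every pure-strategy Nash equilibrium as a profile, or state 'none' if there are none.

(A,P,X): not NE [P2→S gives 5>3]
(A,P,Y): not NE [P2→R gives 8>6]
(A,Q,X): not NE [P1→C gives 9>6; P3→Y gives 8>7]
(A,Q,Y): not NE [P2→R gives 8>1]
(A,R,X): not NE [P1→B gives 7>1; P2→S gives 5>3; P3→Y gives 9>1]
(A,R,Y): not NE [P1→D gives 7>4]
(A,S,X): NE
(A,S,Y): not NE [P2→R gives 8>5; P3→X gives 8>4]
(B,P,X): not NE [P1→A gives 6>4; P2→R gives 8>3]
(B,P,Y): not NE [P1→A gives 9>3; P2→Q gives 9>3; P3→X gives 3>2]
(B,Q,X): not NE [P1→C gives 9>3; P2→R gives 8>0; P3→Y gives 7>4]
(B,Q,Y): not NE [P1→C gives 8>3]
(B,R,X): NE
(B,R,Y): not NE [P1→D gives 7>6; P2→Q gives 9>3]
(B,S,X): not NE [P1→D gives 4>0; P2→R gives 8>6; P3→Y gives 4>3]
(B,S,Y): not NE [P1→A gives 8>4; P2→Q gives 9>6]
(C,P,X): not NE [P1→A gives 6>2; P2→S gives 7>5]
(C,P,Y): not NE [P1→A gives 9>3; P3→X gives 3>2]
(C,Q,X): not NE [P2→S gives 7>0]
(C,Q,Y): not NE [P2→P gives 9>0; P3→X gives 4>1]
(C,R,X): not NE [P1→B gives 7>1; P2→S gives 7>3]
(C,R,Y): not NE [P1→D gives 7>2; P2→P gives 9>2]
(C,S,X): not NE [P1→D gives 4>2]
(C,S,Y): not NE [P1→A gives 8>3; P2→P gives 9>8; P3→X gives 7>6]
(D,P,X): not NE [P1→A gives 6>1; P3→Y gives 8>7]
(D,P,Y): not NE [P1→A gives 9>2; P2→R gives 7>5]
(D,Q,X): not NE [P1→C gives 9>3; P2→P gives 9>8; P3→Y gives 4>3]
(D,Q,Y): not NE [P1→C gives 8>7; P2→R gives 7>4]
(D,R,X): not NE [P1→B gives 7>3; P2→P gives 9>8]
(D,R,Y): not NE [P3→X gives 4>2]
(D,S,X): not NE [P2→P gives 9>6]
(D,S,Y): not NE [P1→A gives 8>0; P2→R gives 7>3]

NE set: (A,S,X), (B,R,X)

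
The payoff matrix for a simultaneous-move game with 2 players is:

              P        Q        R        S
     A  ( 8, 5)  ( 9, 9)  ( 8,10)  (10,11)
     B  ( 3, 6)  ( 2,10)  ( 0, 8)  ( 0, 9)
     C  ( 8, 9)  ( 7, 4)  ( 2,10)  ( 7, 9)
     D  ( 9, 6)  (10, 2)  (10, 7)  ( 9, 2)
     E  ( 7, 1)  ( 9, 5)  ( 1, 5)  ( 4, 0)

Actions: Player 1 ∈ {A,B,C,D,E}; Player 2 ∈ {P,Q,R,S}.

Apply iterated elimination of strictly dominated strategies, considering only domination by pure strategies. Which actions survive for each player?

P1 drop B (A beats it: P:8>3 Q:9>2 R:8>0 S:10>0)
P1 drop C (D beats it: P:9>8 Q:10>7 R:10>2 S:9>7)
P1 drop E (D beats it: P:9>7 Q:10>9 R:10>1 S:9>4)
P2 drop P (R beats it: A:10>5 D:7>6)
P2 drop Q (R beats it: A:10>9 D:7>2)
P1→{A,D} P2→{R,S}

Remaining: P1:{A,D} P2:{R,S}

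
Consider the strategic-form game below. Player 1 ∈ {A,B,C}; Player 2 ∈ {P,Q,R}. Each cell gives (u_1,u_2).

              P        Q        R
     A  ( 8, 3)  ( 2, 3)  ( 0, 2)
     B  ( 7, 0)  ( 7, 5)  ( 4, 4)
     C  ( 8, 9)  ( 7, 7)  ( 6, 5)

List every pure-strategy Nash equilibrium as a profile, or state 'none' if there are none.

Nash profiles: (A,P), (B,Q), (C,P)

(A,P): NE
(A,Q): not NE [P1→C gives 7>2]
(A,R): not NE [P1→C gives 6>0; P2→Q gives 3>2]
(B,P): not NE [P1→C gives 8>7; P2→Q gives 5>0]
(B,Q): NE
(B,R): not NE [P1→C gives 6>4; P2→Q gives 5>4]
(C,P): NE
(C,Q): not NE [P2→P gives 9>7]
(C,R): not NE [P2→P gives 9>5]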